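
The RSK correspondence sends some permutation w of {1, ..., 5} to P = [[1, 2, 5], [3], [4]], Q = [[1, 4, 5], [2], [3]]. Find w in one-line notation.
Reverse the RSK construction: for i from n down to 1, find the cell of Q containing i, remove the entry at that cell from P, and reverse-bump it up through P; the value ejected from row 1 is w(i).

Step i=5: Q has 5 at row 1, column 3; remove that cell from P, ejecting 5. So w(5) = 5. P is now [[1, 2], [3], [4]].
Step i=4: Q has 4 at row 1, column 2; remove that cell from P, ejecting 2. So w(4) = 2. P is now [[1], [3], [4]].
Step i=3: Q has 3 at row 3, column 1; remove 4 from row 3 of P and reverse-bump: 4 enters row 2 and ejects 3; 3 enters row 1 and ejects 1. So w(3) = 1. P is now [[3], [4]].
Step i=2: Q has 2 at row 2, column 1; remove 4 from row 2 of P and reverse-bump: 4 enters row 1 and ejects 3. So w(2) = 3. P is now [[4]].
Step i=1: Q has 1 at row 1, column 1; remove that cell from P, ejecting 4. So w(1) = 4. P is now [].

So w = 4 3 1 2 5.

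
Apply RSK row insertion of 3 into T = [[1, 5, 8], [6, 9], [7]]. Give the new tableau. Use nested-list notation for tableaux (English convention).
In row 1, 3 replaces 5 (the leftmost entry greater than 3); 5 is bumped to row 2. In row 2, 5 replaces 6 (the leftmost entry greater than 5); 6 is bumped to row 3. In row 3, 6 replaces 7 (the leftmost entry greater than 6); 7 is bumped to row 4. 7 starts a new row 4. The new tableau is [[1, 3, 8], [5, 9], [6], [7]].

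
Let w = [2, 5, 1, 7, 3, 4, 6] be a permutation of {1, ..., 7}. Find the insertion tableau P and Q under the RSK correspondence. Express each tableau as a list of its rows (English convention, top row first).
Insert each entry of the permutation into P by Schensted row insertion, recording in Q the position of each new cell.

After inserting 2: P = [[2]].
After inserting 5: P = [[2, 5]].
After inserting 1: P = [[1, 5], [2]].
After inserting 7: P = [[1, 5, 7], [2]].
After inserting 3: P = [[1, 3, 7], [2, 5]].
After inserting 4: P = [[1, 3, 4], [2, 5, 7]].
After inserting 6: P = [[1, 3, 4, 6], [2, 5, 7]].

So P = [[1, 3, 4, 6], [2, 5, 7]], Q = [[1, 2, 4, 7], [3, 5, 6]].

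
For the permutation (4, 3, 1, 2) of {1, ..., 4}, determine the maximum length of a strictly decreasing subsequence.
3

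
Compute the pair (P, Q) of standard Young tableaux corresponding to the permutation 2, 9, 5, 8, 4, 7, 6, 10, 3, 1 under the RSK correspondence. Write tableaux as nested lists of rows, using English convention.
P = [[1, 3, 6, 10], [2, 7], [4], [5], [8], [9]], Q = [[1, 2, 4, 8], [3, 6], [5], [7], [9], [10]]

Insert each entry of the permutation into P by Schensted row insertion, recording in Q the position of each new cell.

After inserting 2: P = [[2]].
After inserting 9: P = [[2, 9]].
After inserting 5: P = [[2, 5], [9]].
After inserting 8: P = [[2, 5, 8], [9]].
After inserting 4: P = [[2, 4, 8], [5], [9]].
After inserting 7: P = [[2, 4, 7], [5, 8], [9]].
After inserting 6: P = [[2, 4, 6], [5, 7], [8], [9]].
After inserting 10: P = [[2, 4, 6, 10], [5, 7], [8], [9]].
After inserting 3: P = [[2, 3, 6, 10], [4, 7], [5], [8], [9]].
After inserting 1: P = [[1, 3, 6, 10], [2, 7], [4], [5], [8], [9]].

So P = [[1, 3, 6, 10], [2, 7], [4], [5], [8], [9]], Q = [[1, 2, 4, 8], [3, 6], [5], [7], [9], [10]].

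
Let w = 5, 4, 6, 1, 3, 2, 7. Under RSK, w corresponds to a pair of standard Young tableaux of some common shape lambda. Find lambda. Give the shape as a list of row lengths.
RSK row insertion gives P = [[1, 2, 7], [3, 6], [4], [5]], which has shape [3, 2, 1, 1].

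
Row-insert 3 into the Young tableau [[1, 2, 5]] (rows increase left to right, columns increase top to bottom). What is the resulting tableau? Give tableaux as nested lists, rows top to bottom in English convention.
In row 1, 3 replaces 5 (the leftmost entry greater than 3); 5 is bumped to row 2. 5 starts a new row 2. The new tableau is [[1, 2, 3], [5]].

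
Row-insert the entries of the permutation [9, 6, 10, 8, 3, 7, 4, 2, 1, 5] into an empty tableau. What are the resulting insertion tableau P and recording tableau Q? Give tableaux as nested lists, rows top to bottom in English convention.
Insert each entry of the permutation into P by Schensted row insertion, recording in Q the position of each new cell.

Insert 9: appended to row 1. P = [[9]].
Insert 6: 6 bumps 9 from row 1; 9 starts row 2. P = [[6], [9]].
Insert 10: appended to row 1. P = [[6, 10], [9]].
Insert 8: 8 bumps 10 from row 1; 10 appends to row 2. P = [[6, 8], [9, 10]].
Insert 3: 3 bumps 6 from row 1; 6 bumps 9 from row 2; 9 starts row 3. P = [[3, 8], [6, 10], [9]].
Insert 7: 7 bumps 8 from row 1; 8 bumps 10 from row 2; 10 appends to row 3. P = [[3, 7], [6, 8], [9, 10]].
Insert 4: 4 bumps 7 from row 1; 7 bumps 8 from row 2; 8 bumps 9 from row 3; 9 starts row 4. P = [[3, 4], [6, 7], [8, 10], [9]].
Insert 2: 2 bumps 3 from row 1; 3 bumps 6 from row 2; 6 bumps 8 from row 3; 8 bumps 9 from row 4; 9 starts row 5. P = [[2, 4], [3, 7], [6, 10], [8], [9]].
Insert 1: 1 bumps 2 from row 1; 2 bumps 3 from row 2; 3 bumps 6 from row 3; 6 bumps 8 from row 4; 8 bumps 9 from row 5; 9 starts row 6. P = [[1, 4], [2, 7], [3, 10], [6], [8], [9]].
Insert 5: appended to row 1. P = [[1, 4, 5], [2, 7], [3, 10], [6], [8], [9]].

So P = [[1, 4, 5], [2, 7], [3, 10], [6], [8], [9]], Q = [[1, 3, 10], [2, 4], [5, 6], [7], [8], [9]].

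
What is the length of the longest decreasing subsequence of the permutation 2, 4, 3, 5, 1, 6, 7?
3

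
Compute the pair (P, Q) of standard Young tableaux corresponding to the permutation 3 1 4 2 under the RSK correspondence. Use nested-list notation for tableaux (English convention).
Insert each entry of the permutation into P by Schensted row insertion, recording in Q the position of each new cell.

After inserting 3: P = [[3]].
After inserting 1: P = [[1], [3]].
After inserting 4: P = [[1, 4], [3]].
After inserting 2: P = [[1, 2], [3, 4]].

So P = [[1, 2], [3, 4]], Q = [[1, 3], [2, 4]].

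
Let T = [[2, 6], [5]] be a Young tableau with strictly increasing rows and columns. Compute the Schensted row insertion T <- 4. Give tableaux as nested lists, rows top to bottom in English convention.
In row 1, 4 replaces 6 (the leftmost entry greater than 4); 6 is bumped to row 2. 6 is appended to row 2. The new tableau is [[2, 4], [5, 6]].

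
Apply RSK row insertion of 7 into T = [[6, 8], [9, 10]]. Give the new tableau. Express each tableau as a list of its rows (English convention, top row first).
[[6, 7], [8, 10], [9]]

In row 1, 7 replaces 8 (the leftmost entry greater than 7); 8 is bumped to row 2. In row 2, 8 replaces 9 (the leftmost entry greater than 8); 9 is bumped to row 3. 9 starts a new row 3. The new tableau is [[6, 7], [8, 10], [9]].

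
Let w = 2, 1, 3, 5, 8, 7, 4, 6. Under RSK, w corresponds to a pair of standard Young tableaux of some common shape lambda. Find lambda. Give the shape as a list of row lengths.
[4, 3, 1]

Row-insert each entry into an empty tableau.

After inserting 2: P = [[2]].
After inserting 1: P = [[1], [2]].
After inserting 3: P = [[1, 3], [2]].
After inserting 5: P = [[1, 3, 5], [2]].
After inserting 8: P = [[1, 3, 5, 8], [2]].
After inserting 7: P = [[1, 3, 5, 7], [2, 8]].
After inserting 4: P = [[1, 3, 4, 7], [2, 5], [8]].
After inserting 6: P = [[1, 3, 4, 6], [2, 5, 7], [8]].

The final insertion tableau P = [[1, 3, 4, 6], [2, 5, 7], [8]] has shape [4, 3, 1].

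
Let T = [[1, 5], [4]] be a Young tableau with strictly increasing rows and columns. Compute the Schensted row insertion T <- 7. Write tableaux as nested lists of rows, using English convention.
7 is larger than every entry of row 1, so it is appended to row 1. The new tableau is [[1, 5, 7], [4]].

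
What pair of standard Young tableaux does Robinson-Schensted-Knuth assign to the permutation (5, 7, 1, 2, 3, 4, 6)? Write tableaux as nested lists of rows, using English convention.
P = [[1, 2, 3, 4, 6], [5, 7]], Q = [[1, 2, 5, 6, 7], [3, 4]]

Insert each entry of the permutation into P by Schensted row insertion, recording in Q the position of each new cell.

After inserting 5: P = [[5]].
After inserting 7: P = [[5, 7]].
After inserting 1: P = [[1, 7], [5]].
After inserting 2: P = [[1, 2], [5, 7]].
After inserting 3: P = [[1, 2, 3], [5, 7]].
After inserting 4: P = [[1, 2, 3, 4], [5, 7]].
After inserting 6: P = [[1, 2, 3, 4, 6], [5, 7]].

So P = [[1, 2, 3, 4, 6], [5, 7]], Q = [[1, 2, 5, 6, 7], [3, 4]].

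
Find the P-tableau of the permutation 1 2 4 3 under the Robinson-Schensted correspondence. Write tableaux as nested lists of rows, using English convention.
P = [[1, 2, 3], [4]]

After inserting 1: P = [[1]].
After inserting 2: P = [[1, 2]].
After inserting 4: P = [[1, 2, 4]].
After inserting 3: P = [[1, 2, 3], [4]].

So P = [[1, 2, 3], [4]].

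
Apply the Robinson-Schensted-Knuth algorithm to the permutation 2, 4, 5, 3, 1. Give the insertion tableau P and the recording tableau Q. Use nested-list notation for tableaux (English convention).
Insert each entry of the permutation into P by Schensted row insertion, recording in Q the position of each new cell.

Insert 2: appended to row 1. P = [[2]].
Insert 4: appended to row 1. P = [[2, 4]].
Insert 5: appended to row 1. P = [[2, 4, 5]].
Insert 3: 3 bumps 4 from row 1; 4 starts row 2. P = [[2, 3, 5], [4]].
Insert 1: 1 bumps 2 from row 1; 2 bumps 4 from row 2; 4 starts row 3. P = [[1, 3, 5], [2], [4]].

So P = [[1, 3, 5], [2], [4]], Q = [[1, 2, 3], [4], [5]].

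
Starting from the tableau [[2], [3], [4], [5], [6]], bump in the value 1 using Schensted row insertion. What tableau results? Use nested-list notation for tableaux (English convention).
In row 1, 1 replaces 2 (the leftmost entry greater than 1); 2 is bumped to row 2. In row 2, 2 replaces 3 (the leftmost entry greater than 2); 3 is bumped to row 3. In row 3, 3 replaces 4 (the leftmost entry greater than 3); 4 is bumped to row 4. In row 4, 4 replaces 5 (the leftmost entry greater than 4); 5 is bumped to row 5. In row 5, 5 replaces 6 (the leftmost entry greater than 5); 6 is bumped to row 6. 6 starts a new row 6. The new tableau is [[1], [2], [3], [4], [5], [6]].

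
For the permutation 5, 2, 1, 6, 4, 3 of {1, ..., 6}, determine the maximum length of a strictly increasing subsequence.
2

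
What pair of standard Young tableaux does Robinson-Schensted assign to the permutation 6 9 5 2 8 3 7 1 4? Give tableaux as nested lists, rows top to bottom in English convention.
Insert each entry of the permutation into P by Schensted row insertion, recording in Q the position of each new cell.

Insert 6: appended to row 1. P = [[6]].
Insert 9: appended to row 1. P = [[6, 9]].
Insert 5: 5 bumps 6 from row 1; 6 starts row 2. P = [[5, 9], [6]].
Insert 2: 2 bumps 5 from row 1; 5 bumps 6 from row 2; 6 starts row 3. P = [[2, 9], [5], [6]].
Insert 8: 8 bumps 9 from row 1; 9 appends to row 2. P = [[2, 8], [5, 9], [6]].
Insert 3: 3 bumps 8 from row 1; 8 bumps 9 from row 2; 9 appends to row 3. P = [[2, 3], [5, 8], [6, 9]].
Insert 7: appended to row 1. P = [[2, 3, 7], [5, 8], [6, 9]].
Insert 1: 1 bumps 2 from row 1; 2 bumps 5 from row 2; 5 bumps 6 from row 3; 6 starts row 4. P = [[1, 3, 7], [2, 8], [5, 9], [6]].
Insert 4: 4 bumps 7 from row 1; 7 bumps 8 from row 2; 8 bumps 9 from row 3; 9 appends to row 4. P = [[1, 3, 4], [2, 7], [5, 8], [6, 9]].

So P = [[1, 3, 4], [2, 7], [5, 8], [6, 9]], Q = [[1, 2, 7], [3, 5], [4, 6], [8, 9]].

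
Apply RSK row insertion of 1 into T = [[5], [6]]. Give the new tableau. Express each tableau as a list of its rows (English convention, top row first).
[[1], [5], [6]]

In row 1, 1 replaces 5 (the leftmost entry greater than 1); 5 is bumped to row 2. In row 2, 5 replaces 6 (the leftmost entry greater than 5); 6 is bumped to row 3. 6 starts a new row 3. The new tableau is [[1], [5], [6]].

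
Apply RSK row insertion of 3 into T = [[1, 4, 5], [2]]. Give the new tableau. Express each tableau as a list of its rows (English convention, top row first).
In row 1, 3 replaces 4 (the leftmost entry greater than 3); 4 is bumped to row 2. 4 is appended to row 2. The new tableau is [[1, 3, 5], [2, 4]].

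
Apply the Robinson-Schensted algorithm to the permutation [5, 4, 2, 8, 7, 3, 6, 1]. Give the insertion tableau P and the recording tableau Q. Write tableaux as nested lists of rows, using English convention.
P = [[1, 3, 6], [2, 7], [4, 8], [5]], Q = [[1, 4, 7], [2, 5], [3, 6], [8]]

Insert each entry of the permutation into P by Schensted row insertion, recording in Q the position of each new cell.

Insert 5: appended to row 1. P = [[5]], Q = [[1]].
Insert 4: 4 bumps 5 from row 1; 5 starts row 2. P = [[4], [5]], Q = [[1], [2]].
Insert 2: 2 bumps 4 from row 1; 4 bumps 5 from row 2; 5 starts row 3. P = [[2], [4], [5]], Q = [[1], [2], [3]].
Insert 8: appended to row 1. P = [[2, 8], [4], [5]], Q = [[1, 4], [2], [3]].
Insert 7: 7 bumps 8 from row 1; 8 appends to row 2. P = [[2, 7], [4, 8], [5]], Q = [[1, 4], [2, 5], [3]].
Insert 3: 3 bumps 7 from row 1; 7 bumps 8 from row 2; 8 appends to row 3. P = [[2, 3], [4, 7], [5, 8]], Q = [[1, 4], [2, 5], [3, 6]].
Insert 6: appended to row 1. P = [[2, 3, 6], [4, 7], [5, 8]], Q = [[1, 4, 7], [2, 5], [3, 6]].
Insert 1: 1 bumps 2 from row 1; 2 bumps 4 from row 2; 4 bumps 5 from row 3; 5 starts row 4. P = [[1, 3, 6], [2, 7], [4, 8], [5]], Q = [[1, 4, 7], [2, 5], [3, 6], [8]].

So P = [[1, 3, 6], [2, 7], [4, 8], [5]], Q = [[1, 4, 7], [2, 5], [3, 6], [8]].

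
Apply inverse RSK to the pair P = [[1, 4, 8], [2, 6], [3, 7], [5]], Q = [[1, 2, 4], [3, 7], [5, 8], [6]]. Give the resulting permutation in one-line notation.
Reverse the RSK construction: for i from n down to 1, find the cell of Q containing i, remove the entry at that cell from P, and reverse-bump it up through P; the value ejected from row 1 is w(i).

Step i=8: Q has 8 at row 3, column 2; remove 7 from row 3 of P and reverse-bump: 7 enters row 2 and ejects 6; 6 enters row 1 and ejects 4. So w(8) = 4. P is now [[1, 6, 8], [2, 7], [3], [5]].
Step i=7: Q has 7 at row 2, column 2; remove 7 from row 2 of P and reverse-bump: 7 enters row 1 and ejects 6. So w(7) = 6. P is now [[1, 7, 8], [2], [3], [5]].
Step i=6: Q has 6 at row 4, column 1; remove 5 from row 4 of P and reverse-bump: 5 enters row 3 and ejects 3; 3 enters row 2 and ejects 2; 2 enters row 1 and ejects 1. So w(6) = 1. P is now [[2, 7, 8], [3], [5]].
Step i=5: Q has 5 at row 3, column 1; remove 5 from row 3 of P and reverse-bump: 5 enters row 2 and ejects 3; 3 enters row 1 and ejects 2. So w(5) = 2. P is now [[3, 7, 8], [5]].
Step i=4: Q has 4 at row 1, column 3; remove that cell from P, ejecting 8. So w(4) = 8. P is now [[3, 7], [5]].
Step i=3: Q has 3 at row 2, column 1; remove 5 from row 2 of P and reverse-bump: 5 enters row 1 and ejects 3. So w(3) = 3. P is now [[5, 7]].
Step i=2: Q has 2 at row 1, column 2; remove that cell from P, ejecting 7. So w(2) = 7. P is now [[5]].
Step i=1: Q has 1 at row 1, column 1; remove that cell from P, ejecting 5. So w(1) = 5. P is now [].

So w = 5 7 3 8 2 1 6 4.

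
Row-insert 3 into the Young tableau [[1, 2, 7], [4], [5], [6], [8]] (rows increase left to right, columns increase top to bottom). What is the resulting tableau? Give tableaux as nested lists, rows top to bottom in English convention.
In row 1, 3 replaces 7 (the leftmost entry greater than 3); 7 is bumped to row 2. 7 is appended to row 2. The new tableau is [[1, 2, 3], [4, 7], [5], [6], [8]].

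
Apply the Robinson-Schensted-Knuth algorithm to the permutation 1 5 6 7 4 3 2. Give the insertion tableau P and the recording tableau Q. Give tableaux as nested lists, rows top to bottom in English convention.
P = [[1, 2, 6, 7], [3], [4], [5]], Q = [[1, 2, 3, 4], [5], [6], [7]]

Insert each entry of the permutation into P by Schensted row insertion, recording in Q the position of each new cell.

Insert 1: appended to row 1. P = [[1]].
Insert 5: appended to row 1. P = [[1, 5]].
Insert 6: appended to row 1. P = [[1, 5, 6]].
Insert 7: appended to row 1. P = [[1, 5, 6, 7]].
Insert 4: 4 bumps 5 from row 1; 5 starts row 2. P = [[1, 4, 6, 7], [5]].
Insert 3: 3 bumps 4 from row 1; 4 bumps 5 from row 2; 5 starts row 3. P = [[1, 3, 6, 7], [4], [5]].
Insert 2: 2 bumps 3 from row 1; 3 bumps 4 from row 2; 4 bumps 5 from row 3; 5 starts row 4. P = [[1, 2, 6, 7], [3], [4], [5]].

So P = [[1, 2, 6, 7], [3], [4], [5]], Q = [[1, 2, 3, 4], [5], [6], [7]].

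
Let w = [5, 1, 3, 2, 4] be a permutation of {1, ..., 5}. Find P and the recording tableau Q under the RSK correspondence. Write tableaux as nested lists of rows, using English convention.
P = [[1, 2, 4], [3], [5]], Q = [[1, 3, 5], [2], [4]]

Insert each entry of the permutation into P by Schensted row insertion, recording in Q the position of each new cell.

Insert 5: appended to row 1. P = [[5]], Q = [[1]].
Insert 1: 1 bumps 5 from row 1; 5 starts row 2. P = [[1], [5]], Q = [[1], [2]].
Insert 3: appended to row 1. P = [[1, 3], [5]], Q = [[1, 3], [2]].
Insert 2: 2 bumps 3 from row 1; 3 bumps 5 from row 2; 5 starts row 3. P = [[1, 2], [3], [5]], Q = [[1, 3], [2], [4]].
Insert 4: appended to row 1. P = [[1, 2, 4], [3], [5]], Q = [[1, 3, 5], [2], [4]].

So P = [[1, 2, 4], [3], [5]], Q = [[1, 3, 5], [2], [4]].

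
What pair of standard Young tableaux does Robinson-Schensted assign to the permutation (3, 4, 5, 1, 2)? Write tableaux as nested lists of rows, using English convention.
P = [[1, 2, 5], [3, 4]], Q = [[1, 2, 3], [4, 5]]

Insert each entry of the permutation into P by Schensted row insertion, recording in Q the position of each new cell.

Insert 3: appended to row 1. P = [[3]], Q = [[1]].
Insert 4: appended to row 1. P = [[3, 4]], Q = [[1, 2]].
Insert 5: appended to row 1. P = [[3, 4, 5]], Q = [[1, 2, 3]].
Insert 1: 1 bumps 3 from row 1; 3 starts row 2. P = [[1, 4, 5], [3]], Q = [[1, 2, 3], [4]].
Insert 2: 2 bumps 4 from row 1; 4 appends to row 2. P = [[1, 2, 5], [3, 4]], Q = [[1, 2, 3], [4, 5]].

So P = [[1, 2, 5], [3, 4]], Q = [[1, 2, 3], [4, 5]].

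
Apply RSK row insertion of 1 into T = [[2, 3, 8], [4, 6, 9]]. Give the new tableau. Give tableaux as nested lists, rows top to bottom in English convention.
In row 1, 1 replaces 2 (the leftmost entry greater than 1); 2 is bumped to row 2. In row 2, 2 replaces 4 (the leftmost entry greater than 2); 4 is bumped to row 3. 4 starts a new row 3. The new tableau is [[1, 3, 8], [2, 6, 9], [4]].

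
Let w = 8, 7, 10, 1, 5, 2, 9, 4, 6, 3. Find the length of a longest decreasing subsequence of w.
5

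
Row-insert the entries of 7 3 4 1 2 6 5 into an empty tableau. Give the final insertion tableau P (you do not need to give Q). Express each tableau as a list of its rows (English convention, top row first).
After inserting 7: P = [[7]].
After inserting 3: P = [[3], [7]].
After inserting 4: P = [[3, 4], [7]].
After inserting 1: P = [[1, 4], [3], [7]].
After inserting 2: P = [[1, 2], [3, 4], [7]].
After inserting 6: P = [[1, 2, 6], [3, 4], [7]].
After inserting 5: P = [[1, 2, 5], [3, 4, 6], [7]].

So P = [[1, 2, 5], [3, 4, 6], [7]].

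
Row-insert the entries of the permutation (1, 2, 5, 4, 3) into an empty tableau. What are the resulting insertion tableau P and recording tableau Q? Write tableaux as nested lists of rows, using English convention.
Insert each entry of the permutation into P by Schensted row insertion, recording in Q the position of each new cell.

Insert 1: appended to row 1. P = [[1]].
Insert 2: appended to row 1. P = [[1, 2]].
Insert 5: appended to row 1. P = [[1, 2, 5]].
Insert 4: 4 bumps 5 from row 1; 5 starts row 2. P = [[1, 2, 4], [5]].
Insert 3: 3 bumps 4 from row 1; 4 bumps 5 from row 2; 5 starts row 3. P = [[1, 2, 3], [4], [5]].

So P = [[1, 2, 3], [4], [5]], Q = [[1, 2, 3], [4], [5]].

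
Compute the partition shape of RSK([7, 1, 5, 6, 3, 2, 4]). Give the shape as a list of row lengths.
[3, 2, 1, 1]

RSK row insertion gives P = [[1, 2, 4], [3, 6], [5], [7]], which has shape [3, 2, 1, 1].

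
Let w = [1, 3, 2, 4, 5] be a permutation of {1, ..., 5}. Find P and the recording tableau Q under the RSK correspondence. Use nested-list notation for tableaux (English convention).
P = [[1, 2, 4, 5], [3]], Q = [[1, 2, 4, 5], [3]]

Insert each entry of the permutation into P by Schensted row insertion, recording in Q the position of each new cell.

After inserting 1: P = [[1]].
After inserting 3: P = [[1, 3]].
After inserting 2: P = [[1, 2], [3]].
After inserting 4: P = [[1, 2, 4], [3]].
After inserting 5: P = [[1, 2, 4, 5], [3]].

So P = [[1, 2, 4, 5], [3]], Q = [[1, 2, 4, 5], [3]].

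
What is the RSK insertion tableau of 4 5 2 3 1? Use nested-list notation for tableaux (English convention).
Insert 4: appended to row 1. P = [[4]].
Insert 5: appended to row 1. P = [[4, 5]].
Insert 2: 2 bumps 4 from row 1; 4 starts row 2. P = [[2, 5], [4]].
Insert 3: 3 bumps 5 from row 1; 5 appends to row 2. P = [[2, 3], [4, 5]].
Insert 1: 1 bumps 2 from row 1; 2 bumps 4 from row 2; 4 starts row 3. P = [[1, 3], [2, 5], [4]].

So P = [[1, 3], [2, 5], [4]].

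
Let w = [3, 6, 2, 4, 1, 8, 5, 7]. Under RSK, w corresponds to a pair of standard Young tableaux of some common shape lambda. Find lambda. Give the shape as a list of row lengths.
[4, 3, 1]

Row-insert each entry into an empty tableau.

After inserting 3: P = [[3]].
After inserting 6: P = [[3, 6]].
After inserting 2: P = [[2, 6], [3]].
After inserting 4: P = [[2, 4], [3, 6]].
After inserting 1: P = [[1, 4], [2, 6], [3]].
After inserting 8: P = [[1, 4, 8], [2, 6], [3]].
After inserting 5: P = [[1, 4, 5], [2, 6, 8], [3]].
After inserting 7: P = [[1, 4, 5, 7], [2, 6, 8], [3]].

The final insertion tableau P = [[1, 4, 5, 7], [2, 6, 8], [3]] has shape [4, 3, 1].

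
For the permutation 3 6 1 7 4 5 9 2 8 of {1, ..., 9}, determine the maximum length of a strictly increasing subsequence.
4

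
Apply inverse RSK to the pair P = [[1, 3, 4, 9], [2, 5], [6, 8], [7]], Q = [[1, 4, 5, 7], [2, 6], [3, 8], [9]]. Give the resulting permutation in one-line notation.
7 2 1 3 8 6 9 5 4

Reverse the RSK construction: for i from n down to 1, find the cell of Q containing i, remove the entry at that cell from P, and reverse-bump it up through P; the value ejected from row 1 is w(i).

Step i=9: Q has 9 at row 4, column 1; remove 7 from row 4 of P and reverse-bump: 7 enters row 3 and ejects 6; 6 enters row 2 and ejects 5; 5 enters row 1 and ejects 4. So w(9) = 4. P is now [[1, 3, 5, 9], [2, 6], [7, 8]].
Step i=8: Q has 8 at row 3, column 2; remove 8 from row 3 of P and reverse-bump: 8 enters row 2 and ejects 6; 6 enters row 1 and ejects 5. So w(8) = 5. P is now [[1, 3, 6, 9], [2, 8], [7]].
Step i=7: Q has 7 at row 1, column 4; remove that cell from P, ejecting 9. So w(7) = 9. P is now [[1, 3, 6], [2, 8], [7]].
Step i=6: Q has 6 at row 2, column 2; remove 8 from row 2 of P and reverse-bump: 8 enters row 1 and ejects 6. So w(6) = 6. P is now [[1, 3, 8], [2], [7]].
Step i=5: Q has 5 at row 1, column 3; remove that cell from P, ejecting 8. So w(5) = 8. P is now [[1, 3], [2], [7]].
Step i=4: Q has 4 at row 1, column 2; remove that cell from P, ejecting 3. So w(4) = 3. P is now [[1], [2], [7]].
Step i=3: Q has 3 at row 3, column 1; remove 7 from row 3 of P and reverse-bump: 7 enters row 2 and ejects 2; 2 enters row 1 and ejects 1. So w(3) = 1. P is now [[2], [7]].
Step i=2: Q has 2 at row 2, column 1; remove 7 from row 2 of P and reverse-bump: 7 enters row 1 and ejects 2. So w(2) = 2. P is now [[7]].
Step i=1: Q has 1 at row 1, column 1; remove that cell from P, ejecting 7. So w(1) = 7. P is now [].

So w = 7 2 1 3 8 6 9 5 4.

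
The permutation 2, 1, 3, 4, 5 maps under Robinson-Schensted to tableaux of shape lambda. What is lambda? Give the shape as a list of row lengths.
[4, 1]

RSK row insertion gives P = [[1, 3, 4, 5], [2]], which has shape [4, 1].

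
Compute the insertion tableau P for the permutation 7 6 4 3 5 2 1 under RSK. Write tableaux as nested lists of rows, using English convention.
P = [[1, 5], [2], [3], [4], [6], [7]]

After inserting 7: P = [[7]].
After inserting 6: P = [[6], [7]].
After inserting 4: P = [[4], [6], [7]].
After inserting 3: P = [[3], [4], [6], [7]].
After inserting 5: P = [[3, 5], [4], [6], [7]].
After inserting 2: P = [[2, 5], [3], [4], [6], [7]].
After inserting 1: P = [[1, 5], [2], [3], [4], [6], [7]].

So P = [[1, 5], [2], [3], [4], [6], [7]].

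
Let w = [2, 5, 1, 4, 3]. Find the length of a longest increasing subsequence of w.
2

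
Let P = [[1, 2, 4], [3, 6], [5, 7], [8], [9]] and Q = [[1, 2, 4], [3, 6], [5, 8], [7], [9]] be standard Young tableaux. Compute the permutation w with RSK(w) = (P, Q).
Reverse the RSK construction: for i from n down to 1, find the cell of Q containing i, remove the entry at that cell from P, and reverse-bump it up through P; the value ejected from row 1 is w(i).

Step i=9: Q has 9 at row 5, column 1; remove 9 from row 5 of P and reverse-bump: 9 enters row 4 and ejects 8; 8 enters row 3 and ejects 7; 7 enters row 2 and ejects 6; 6 enters row 1 and ejects 4. So w(9) = 4. P is now [[1, 2, 6], [3, 7], [5, 8], [9]].
Step i=8: Q has 8 at row 3, column 2; remove 8 from row 3 of P and reverse-bump: 8 enters row 2 and ejects 7; 7 enters row 1 and ejects 6. So w(8) = 6. P is now [[1, 2, 7], [3, 8], [5], [9]].
Step i=7: Q has 7 at row 4, column 1; remove 9 from row 4 of P and reverse-bump: 9 enters row 3 and ejects 5; 5 enters row 2 and ejects 3; 3 enters row 1 and ejects 2. So w(7) = 2. P is now [[1, 3, 7], [5, 8], [9]].
Step i=6: Q has 6 at row 2, column 2; remove 8 from row 2 of P and reverse-bump: 8 enters row 1 and ejects 7. So w(6) = 7. P is now [[1, 3, 8], [5], [9]].
Step i=5: Q has 5 at row 3, column 1; remove 9 from row 3 of P and reverse-bump: 9 enters row 2 and ejects 5; 5 enters row 1 and ejects 3. So w(5) = 3. P is now [[1, 5, 8], [9]].
Step i=4: Q has 4 at row 1, column 3; remove that cell from P, ejecting 8. So w(4) = 8. P is now [[1, 5], [9]].
Step i=3: Q has 3 at row 2, column 1; remove 9 from row 2 of P and reverse-bump: 9 enters row 1 and ejects 5. So w(3) = 5. P is now [[1, 9]].
Step i=2: Q has 2 at row 1, column 2; remove that cell from P, ejecting 9. So w(2) = 9. P is now [[1]].
Step i=1: Q has 1 at row 1, column 1; remove that cell from P, ejecting 1. So w(1) = 1. P is now [].

So w = 1 9 5 8 3 7 2 6 4.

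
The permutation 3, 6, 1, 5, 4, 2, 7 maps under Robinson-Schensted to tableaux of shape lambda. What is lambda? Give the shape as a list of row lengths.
[3, 2, 1, 1]

Row-insert each entry into an empty tableau.

After inserting 3: P = [[3]].
After inserting 6: P = [[3, 6]].
After inserting 1: P = [[1, 6], [3]].
After inserting 5: P = [[1, 5], [3, 6]].
After inserting 4: P = [[1, 4], [3, 5], [6]].
After inserting 2: P = [[1, 2], [3, 4], [5], [6]].
After inserting 7: P = [[1, 2, 7], [3, 4], [5], [6]].

The final insertion tableau P = [[1, 2, 7], [3, 4], [5], [6]] has shape [3, 2, 1, 1].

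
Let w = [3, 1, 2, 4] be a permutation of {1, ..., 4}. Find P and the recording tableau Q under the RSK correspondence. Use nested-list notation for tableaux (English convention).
P = [[1, 2, 4], [3]], Q = [[1, 3, 4], [2]]

Insert each entry of the permutation into P by Schensted row insertion, recording in Q the position of each new cell.

After inserting 3: P = [[3]].
After inserting 1: P = [[1], [3]].
After inserting 2: P = [[1, 2], [3]].
After inserting 4: P = [[1, 2, 4], [3]].

So P = [[1, 2, 4], [3]], Q = [[1, 3, 4], [2]].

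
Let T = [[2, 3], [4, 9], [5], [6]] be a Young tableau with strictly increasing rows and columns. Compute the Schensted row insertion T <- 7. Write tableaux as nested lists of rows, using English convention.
7 is larger than every entry of row 1, so it is appended to row 1. The new tableau is [[2, 3, 7], [4, 9], [5], [6]].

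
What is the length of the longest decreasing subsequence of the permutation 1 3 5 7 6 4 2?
4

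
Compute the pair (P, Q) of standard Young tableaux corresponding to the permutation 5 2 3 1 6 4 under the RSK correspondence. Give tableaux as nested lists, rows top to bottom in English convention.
P = [[1, 3, 4], [2, 6], [5]], Q = [[1, 3, 5], [2, 6], [4]]

Insert each entry of the permutation into P by Schensted row insertion, recording in Q the position of each new cell.

Insert 5: appended to row 1. P = [[5]].
Insert 2: 2 bumps 5 from row 1; 5 starts row 2. P = [[2], [5]].
Insert 3: appended to row 1. P = [[2, 3], [5]].
Insert 1: 1 bumps 2 from row 1; 2 bumps 5 from row 2; 5 starts row 3. P = [[1, 3], [2], [5]].
Insert 6: appended to row 1. P = [[1, 3, 6], [2], [5]].
Insert 4: 4 bumps 6 from row 1; 6 appends to row 2. P = [[1, 3, 4], [2, 6], [5]].

So P = [[1, 3, 4], [2, 6], [5]], Q = [[1, 3, 5], [2, 6], [4]].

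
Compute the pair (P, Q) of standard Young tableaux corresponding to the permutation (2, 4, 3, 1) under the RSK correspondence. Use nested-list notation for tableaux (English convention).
P = [[1, 3], [2], [4]], Q = [[1, 2], [3], [4]]

Insert each entry of the permutation into P by Schensted row insertion, recording in Q the position of each new cell.

Insert 2: appended to row 1. P = [[2]].
Insert 4: appended to row 1. P = [[2, 4]].
Insert 3: 3 bumps 4 from row 1; 4 starts row 2. P = [[2, 3], [4]].
Insert 1: 1 bumps 2 from row 1; 2 bumps 4 from row 2; 4 starts row 3. P = [[1, 3], [2], [4]].

So P = [[1, 3], [2], [4]], Q = [[1, 2], [3], [4]].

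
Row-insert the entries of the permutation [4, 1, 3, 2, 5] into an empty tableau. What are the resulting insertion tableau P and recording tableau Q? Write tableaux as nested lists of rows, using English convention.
Insert each entry of the permutation into P by Schensted row insertion, recording in Q the position of each new cell.

Insert 4: appended to row 1. P = [[4]], Q = [[1]].
Insert 1: 1 bumps 4 from row 1; 4 starts row 2. P = [[1], [4]], Q = [[1], [2]].
Insert 3: appended to row 1. P = [[1, 3], [4]], Q = [[1, 3], [2]].
Insert 2: 2 bumps 3 from row 1; 3 bumps 4 from row 2; 4 starts row 3. P = [[1, 2], [3], [4]], Q = [[1, 3], [2], [4]].
Insert 5: appended to row 1. P = [[1, 2, 5], [3], [4]], Q = [[1, 3, 5], [2], [4]].

So P = [[1, 2, 5], [3], [4]], Q = [[1, 3, 5], [2], [4]].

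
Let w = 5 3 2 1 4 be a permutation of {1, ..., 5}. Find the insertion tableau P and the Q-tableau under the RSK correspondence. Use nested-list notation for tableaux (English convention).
Insert each entry of the permutation into P by Schensted row insertion, recording in Q the position of each new cell.

Insert 5: appended to row 1. P = [[5]], Q = [[1]].
Insert 3: 3 bumps 5 from row 1; 5 starts row 2. P = [[3], [5]], Q = [[1], [2]].
Insert 2: 2 bumps 3 from row 1; 3 bumps 5 from row 2; 5 starts row 3. P = [[2], [3], [5]], Q = [[1], [2], [3]].
Insert 1: 1 bumps 2 from row 1; 2 bumps 3 from row 2; 3 bumps 5 from row 3; 5 starts row 4. P = [[1], [2], [3], [5]], Q = [[1], [2], [3], [4]].
Insert 4: appended to row 1. P = [[1, 4], [2], [3], [5]], Q = [[1, 5], [2], [3], [4]].

So P = [[1, 4], [2], [3], [5]], Q = [[1, 5], [2], [3], [4]].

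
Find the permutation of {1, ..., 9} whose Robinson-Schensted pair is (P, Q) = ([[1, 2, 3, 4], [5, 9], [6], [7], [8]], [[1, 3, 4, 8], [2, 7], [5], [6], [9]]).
Reverse the RSK construction: for i from n down to 1, find the cell of Q containing i, remove the entry at that cell from P, and reverse-bump it up through P; the value ejected from row 1 is w(i).

Step i=9: Q has 9 at row 5, column 1; remove 8 from row 5 of P and reverse-bump: 8 enters row 4 and ejects 7; 7 enters row 3 and ejects 6; 6 enters row 2 and ejects 5; 5 enters row 1 and ejects 4. So w(9) = 4. P is now [[1, 2, 3, 5], [6, 9], [7], [8]].
Step i=8: Q has 8 at row 1, column 4; remove that cell from P, ejecting 5. So w(8) = 5. P is now [[1, 2, 3], [6, 9], [7], [8]].
Step i=7: Q has 7 at row 2, column 2; remove 9 from row 2 of P and reverse-bump: 9 enters row 1 and ejects 3. So w(7) = 3. P is now [[1, 2, 9], [6], [7], [8]].
Step i=6: Q has 6 at row 4, column 1; remove 8 from row 4 of P and reverse-bump: 8 enters row 3 and ejects 7; 7 enters row 2 and ejects 6; 6 enters row 1 and ejects 2. So w(6) = 2. P is now [[1, 6, 9], [7], [8]].
Step i=5: Q has 5 at row 3, column 1; remove 8 from row 3 of P and reverse-bump: 8 enters row 2 and ejects 7; 7 enters row 1 and ejects 6. So w(5) = 6. P is now [[1, 7, 9], [8]].
Step i=4: Q has 4 at row 1, column 3; remove that cell from P, ejecting 9. So w(4) = 9. P is now [[1, 7], [8]].
Step i=3: Q has 3 at row 1, column 2; remove that cell from P, ejecting 7. So w(3) = 7. P is now [[1], [8]].
Step i=2: Q has 2 at row 2, column 1; remove 8 from row 2 of P and reverse-bump: 8 enters row 1 and ejects 1. So w(2) = 1. P is now [[8]].
Step i=1: Q has 1 at row 1, column 1; remove that cell from P, ejecting 8. So w(1) = 8. P is now [].

So w = 8 1 7 9 6 2 3 5 4.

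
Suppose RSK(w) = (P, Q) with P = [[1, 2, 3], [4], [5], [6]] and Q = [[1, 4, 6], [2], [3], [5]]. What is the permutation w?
Reverse RSK: for i = n, n-1, ..., 1, locate i in Q, remove the corresponding corner cell from P, and reverse-bump its entry up through P; the value ejected from row 1 is w(i).

So w = 6 5 1 4 2 3.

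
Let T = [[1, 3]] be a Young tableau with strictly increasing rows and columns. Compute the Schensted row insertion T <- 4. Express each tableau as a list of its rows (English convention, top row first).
4 is larger than every entry of row 1, so it is appended to row 1. The new tableau is [[1, 3, 4]].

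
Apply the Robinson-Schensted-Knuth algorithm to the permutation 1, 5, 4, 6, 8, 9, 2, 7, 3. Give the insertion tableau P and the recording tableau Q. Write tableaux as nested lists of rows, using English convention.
P = [[1, 2, 3, 7, 9], [4, 6], [5, 8]], Q = [[1, 2, 4, 5, 6], [3, 8], [7, 9]]

Insert each entry of the permutation into P by Schensted row insertion, recording in Q the position of each new cell.

After inserting 1: P = [[1]].
After inserting 5: P = [[1, 5]].
After inserting 4: P = [[1, 4], [5]].
After inserting 6: P = [[1, 4, 6], [5]].
After inserting 8: P = [[1, 4, 6, 8], [5]].
After inserting 9: P = [[1, 4, 6, 8, 9], [5]].
After inserting 2: P = [[1, 2, 6, 8, 9], [4], [5]].
After inserting 7: P = [[1, 2, 6, 7, 9], [4, 8], [5]].
After inserting 3: P = [[1, 2, 3, 7, 9], [4, 6], [5, 8]].

So P = [[1, 2, 3, 7, 9], [4, 6], [5, 8]], Q = [[1, 2, 4, 5, 6], [3, 8], [7, 9]].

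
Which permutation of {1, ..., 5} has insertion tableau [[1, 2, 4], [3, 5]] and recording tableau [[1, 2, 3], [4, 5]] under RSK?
1 3 5 2 4

Reverse the RSK construction: for i from n down to 1, find the cell of Q containing i, remove the entry at that cell from P, and reverse-bump it up through P; the value ejected from row 1 is w(i).

Step i=5: Q has 5 at row 2, column 2; remove 5 from row 2 of P and reverse-bump: 5 enters row 1 and ejects 4. So w(5) = 4. P is now [[1, 2, 5], [3]].
Step i=4: Q has 4 at row 2, column 1; remove 3 from row 2 of P and reverse-bump: 3 enters row 1 and ejects 2. So w(4) = 2. P is now [[1, 3, 5]].
Step i=3: Q has 3 at row 1, column 3; remove that cell from P, ejecting 5. So w(3) = 5. P is now [[1, 3]].
Step i=2: Q has 2 at row 1, column 2; remove that cell from P, ejecting 3. So w(2) = 3. P is now [[1]].
Step i=1: Q has 1 at row 1, column 1; remove that cell from P, ejecting 1. So w(1) = 1. P is now [].

So w = 1 3 5 2 4.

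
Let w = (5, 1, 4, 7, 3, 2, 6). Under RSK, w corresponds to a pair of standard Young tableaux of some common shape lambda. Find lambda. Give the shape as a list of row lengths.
Row-insert each entry into an empty tableau.

After inserting 5: P = [[5]].
After inserting 1: P = [[1], [5]].
After inserting 4: P = [[1, 4], [5]].
After inserting 7: P = [[1, 4, 7], [5]].
After inserting 3: P = [[1, 3, 7], [4], [5]].
After inserting 2: P = [[1, 2, 7], [3], [4], [5]].
After inserting 6: P = [[1, 2, 6], [3, 7], [4], [5]].

The final insertion tableau P = [[1, 2, 6], [3, 7], [4], [5]] has shape [3, 2, 1, 1].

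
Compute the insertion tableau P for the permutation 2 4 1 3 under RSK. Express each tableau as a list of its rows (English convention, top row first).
Insert 2: appended to row 1. P = [[2]].
Insert 4: appended to row 1. P = [[2, 4]].
Insert 1: 1 bumps 2 from row 1; 2 starts row 2. P = [[1, 4], [2]].
Insert 3: 3 bumps 4 from row 1; 4 appends to row 2. P = [[1, 3], [2, 4]].

So P = [[1, 3], [2, 4]].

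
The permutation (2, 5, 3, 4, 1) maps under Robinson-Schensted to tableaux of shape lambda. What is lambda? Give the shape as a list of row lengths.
Row-insert each entry into an empty tableau.

After inserting 2: P = [[2]].
After inserting 5: P = [[2, 5]].
After inserting 3: P = [[2, 3], [5]].
After inserting 4: P = [[2, 3, 4], [5]].
After inserting 1: P = [[1, 3, 4], [2], [5]].

The final insertion tableau P = [[1, 3, 4], [2], [5]] has shape [3, 1, 1].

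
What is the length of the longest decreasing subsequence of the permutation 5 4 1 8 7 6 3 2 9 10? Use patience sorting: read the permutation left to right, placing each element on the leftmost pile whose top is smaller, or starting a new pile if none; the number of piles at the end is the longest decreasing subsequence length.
5: new pile. tops = [5]
4: new pile. tops = [5, 4]
1: new pile. tops = [5, 4, 1]
8: onto pile 1 (replacing 5). tops = [8, 4, 1]
7: onto pile 2 (replacing 4). tops = [8, 7, 1]
6: onto pile 3 (replacing 1). tops = [8, 7, 6]
3: new pile. tops = [8, 7, 6, 3]
2: new pile. tops = [8, 7, 6, 3, 2]
9: onto pile 1 (replacing 8). tops = [9, 7, 6, 3, 2]
10: onto pile 1 (replacing 9). tops = [10, 7, 6, 3, 2]

5 piles, so the longest decreasing subsequence has length 5.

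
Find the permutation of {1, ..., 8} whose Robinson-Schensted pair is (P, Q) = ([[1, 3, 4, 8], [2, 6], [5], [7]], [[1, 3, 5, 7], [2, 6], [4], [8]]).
Reverse the RSK construction: for i from n down to 1, find the cell of Q containing i, remove the entry at that cell from P, and reverse-bump it up through P; the value ejected from row 1 is w(i).

Step i=8: Q has 8 at row 4, column 1; remove 7 from row 4 of P and reverse-bump: 7 enters row 3 and ejects 5; 5 enters row 2 and ejects 2; 2 enters row 1 and ejects 1. So w(8) = 1. P is now [[2, 3, 4, 8], [5, 6], [7]].
Step i=7: Q has 7 at row 1, column 4; remove that cell from P, ejecting 8. So w(7) = 8. P is now [[2, 3, 4], [5, 6], [7]].
Step i=6: Q has 6 at row 2, column 2; remove 6 from row 2 of P and reverse-bump: 6 enters row 1 and ejects 4. So w(6) = 4. P is now [[2, 3, 6], [5], [7]].
Step i=5: Q has 5 at row 1, column 3; remove that cell from P, ejecting 6. So w(5) = 6. P is now [[2, 3], [5], [7]].
Step i=4: Q has 4 at row 3, column 1; remove 7 from row 3 of P and reverse-bump: 7 enters row 2 and ejects 5; 5 enters row 1 and ejects 3. So w(4) = 3. P is now [[2, 5], [7]].
Step i=3: Q has 3 at row 1, column 2; remove that cell from P, ejecting 5. So w(3) = 5. P is now [[2], [7]].
Step i=2: Q has 2 at row 2, column 1; remove 7 from row 2 of P and reverse-bump: 7 enters row 1 and ejects 2. So w(2) = 2. P is now [[7]].
Step i=1: Q has 1 at row 1, column 1; remove that cell from P, ejecting 7. So w(1) = 7. P is now [].

So w = 7 2 5 3 6 4 8 1.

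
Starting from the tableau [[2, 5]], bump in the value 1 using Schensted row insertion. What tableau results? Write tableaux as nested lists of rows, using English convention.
[[1, 5], [2]]

In row 1, 1 replaces 2 (the leftmost entry greater than 1); 2 is bumped to row 2. 2 starts a new row 2. The new tableau is [[1, 5], [2]].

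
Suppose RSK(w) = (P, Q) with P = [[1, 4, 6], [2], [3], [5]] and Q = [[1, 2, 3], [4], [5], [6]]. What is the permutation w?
3 5 6 4 2 1

Reverse the RSK construction: for i from n down to 1, find the cell of Q containing i, remove the entry at that cell from P, and reverse-bump it up through P; the value ejected from row 1 is w(i).

Step i=6: Q has 6 at row 4, column 1; remove 5 from row 4 of P and reverse-bump: 5 enters row 3 and ejects 3; 3 enters row 2 and ejects 2; 2 enters row 1 and ejects 1. So w(6) = 1. P is now [[2, 4, 6], [3], [5]].
Step i=5: Q has 5 at row 3, column 1; remove 5 from row 3 of P and reverse-bump: 5 enters row 2 and ejects 3; 3 enters row 1 and ejects 2. So w(5) = 2. P is now [[3, 4, 6], [5]].
Step i=4: Q has 4 at row 2, column 1; remove 5 from row 2 of P and reverse-bump: 5 enters row 1 and ejects 4. So w(4) = 4. P is now [[3, 5, 6]].
Step i=3: Q has 3 at row 1, column 3; remove that cell from P, ejecting 6. So w(3) = 6. P is now [[3, 5]].
Step i=2: Q has 2 at row 1, column 2; remove that cell from P, ejecting 5. So w(2) = 5. P is now [[3]].
Step i=1: Q has 1 at row 1, column 1; remove that cell from P, ejecting 3. So w(1) = 3. P is now [].

So w = 3 5 6 4 2 1.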